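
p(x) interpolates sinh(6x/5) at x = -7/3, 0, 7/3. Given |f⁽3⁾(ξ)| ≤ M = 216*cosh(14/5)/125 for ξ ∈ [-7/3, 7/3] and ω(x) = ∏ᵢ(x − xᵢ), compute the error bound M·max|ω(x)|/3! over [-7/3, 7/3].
2744*sqrt(3)*cosh(14/5)/3375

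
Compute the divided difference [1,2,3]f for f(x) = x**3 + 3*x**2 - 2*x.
9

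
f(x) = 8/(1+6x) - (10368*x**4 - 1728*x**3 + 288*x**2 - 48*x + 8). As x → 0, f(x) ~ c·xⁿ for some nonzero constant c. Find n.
5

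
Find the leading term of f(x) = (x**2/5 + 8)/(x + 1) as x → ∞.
x/5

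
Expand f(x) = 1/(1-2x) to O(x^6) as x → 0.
1 + 2*x + 4*x**2 + 8*x**3 + 16*x**4 + 32*x**5 + O(x**6)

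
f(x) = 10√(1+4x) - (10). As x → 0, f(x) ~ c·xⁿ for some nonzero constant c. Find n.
1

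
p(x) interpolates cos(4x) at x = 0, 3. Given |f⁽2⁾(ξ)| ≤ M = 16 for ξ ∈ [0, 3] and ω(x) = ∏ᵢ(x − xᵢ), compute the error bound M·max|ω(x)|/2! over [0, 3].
18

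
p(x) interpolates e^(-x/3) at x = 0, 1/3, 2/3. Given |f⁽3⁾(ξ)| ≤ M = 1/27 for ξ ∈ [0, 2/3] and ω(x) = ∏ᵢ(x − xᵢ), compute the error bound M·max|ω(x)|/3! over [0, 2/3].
sqrt(3)/19683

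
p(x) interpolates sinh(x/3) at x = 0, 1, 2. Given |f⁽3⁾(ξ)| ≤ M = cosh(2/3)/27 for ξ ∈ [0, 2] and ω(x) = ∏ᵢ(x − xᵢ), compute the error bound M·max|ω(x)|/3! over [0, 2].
sqrt(3)*cosh(2/3)/729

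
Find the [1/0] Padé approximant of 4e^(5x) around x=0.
20*x + 4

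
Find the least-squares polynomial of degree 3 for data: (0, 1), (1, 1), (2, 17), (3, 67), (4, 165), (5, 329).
65/63 + (-589/189)x + (2/9)x² + (73/27)x³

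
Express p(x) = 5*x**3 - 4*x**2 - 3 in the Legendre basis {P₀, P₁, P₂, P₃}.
(-13/3)P₀ + (3)P₁ + (-8/3)P₂ + (2)P₃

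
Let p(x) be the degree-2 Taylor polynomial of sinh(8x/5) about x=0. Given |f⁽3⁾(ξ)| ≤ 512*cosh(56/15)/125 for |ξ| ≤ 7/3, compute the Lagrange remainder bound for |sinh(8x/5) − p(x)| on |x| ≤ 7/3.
87808*cosh(56/15)/10125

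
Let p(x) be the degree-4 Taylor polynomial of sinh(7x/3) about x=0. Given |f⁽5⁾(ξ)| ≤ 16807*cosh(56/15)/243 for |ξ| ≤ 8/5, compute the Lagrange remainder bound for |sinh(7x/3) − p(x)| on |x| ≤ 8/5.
68841472*cosh(56/15)/11390625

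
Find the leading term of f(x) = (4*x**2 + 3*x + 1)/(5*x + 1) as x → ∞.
4*x/5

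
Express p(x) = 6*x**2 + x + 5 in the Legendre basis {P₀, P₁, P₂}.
(7)P₀ + P₁ + (4)P₂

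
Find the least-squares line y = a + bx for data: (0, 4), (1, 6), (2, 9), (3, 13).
a = 7/2, b = 3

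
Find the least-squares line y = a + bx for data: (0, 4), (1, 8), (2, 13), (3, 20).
a = 33/10, b = 53/10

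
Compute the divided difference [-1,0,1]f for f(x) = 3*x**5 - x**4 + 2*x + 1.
-1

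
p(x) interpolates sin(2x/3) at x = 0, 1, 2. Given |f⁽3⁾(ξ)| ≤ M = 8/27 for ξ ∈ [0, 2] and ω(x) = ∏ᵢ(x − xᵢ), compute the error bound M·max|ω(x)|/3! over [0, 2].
8*sqrt(3)/729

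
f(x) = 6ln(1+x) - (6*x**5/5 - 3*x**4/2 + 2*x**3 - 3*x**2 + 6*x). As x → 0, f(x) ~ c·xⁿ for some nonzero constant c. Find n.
6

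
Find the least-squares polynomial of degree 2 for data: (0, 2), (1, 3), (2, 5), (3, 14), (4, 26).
82/35 + (-167/70)x + (29/14)x²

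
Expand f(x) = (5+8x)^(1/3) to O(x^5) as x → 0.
5**(1/3) + 8*5**(1/3)*x/15 - 64*5**(1/3)*x**2/225 + 512*5**(1/3)*x**3/2025 - 8192*5**(1/3)*x**4/30375 + O(x**5)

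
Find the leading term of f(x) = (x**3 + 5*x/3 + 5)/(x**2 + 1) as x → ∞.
x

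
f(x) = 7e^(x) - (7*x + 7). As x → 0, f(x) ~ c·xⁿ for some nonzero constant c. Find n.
2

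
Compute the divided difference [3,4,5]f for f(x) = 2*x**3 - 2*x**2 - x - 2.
22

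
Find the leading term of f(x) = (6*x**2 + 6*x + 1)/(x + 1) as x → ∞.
6*x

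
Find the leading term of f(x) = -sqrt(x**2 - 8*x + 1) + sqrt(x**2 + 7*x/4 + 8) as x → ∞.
39/8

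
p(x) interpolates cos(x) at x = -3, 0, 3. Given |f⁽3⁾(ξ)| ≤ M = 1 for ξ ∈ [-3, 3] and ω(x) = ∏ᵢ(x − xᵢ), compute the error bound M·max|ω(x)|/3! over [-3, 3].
sqrt(3)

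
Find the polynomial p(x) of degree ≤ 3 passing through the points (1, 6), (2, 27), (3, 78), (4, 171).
2*x**3 + 3*x**2 - 2*x + 3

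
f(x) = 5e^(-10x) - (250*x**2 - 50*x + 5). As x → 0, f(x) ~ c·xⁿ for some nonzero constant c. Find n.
3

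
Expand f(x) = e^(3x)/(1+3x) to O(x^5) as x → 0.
1 + 9*x**2/2 - 9*x**3 + 243*x**4/8 + O(x**5)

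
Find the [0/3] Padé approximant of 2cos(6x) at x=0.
2/(18*x**2 + 1)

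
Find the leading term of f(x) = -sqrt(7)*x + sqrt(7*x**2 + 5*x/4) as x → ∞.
5*sqrt(7)/56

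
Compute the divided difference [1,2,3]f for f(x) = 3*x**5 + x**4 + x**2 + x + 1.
296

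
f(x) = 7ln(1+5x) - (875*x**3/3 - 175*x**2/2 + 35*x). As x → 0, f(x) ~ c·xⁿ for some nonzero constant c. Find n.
4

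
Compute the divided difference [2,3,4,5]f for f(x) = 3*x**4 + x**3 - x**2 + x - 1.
43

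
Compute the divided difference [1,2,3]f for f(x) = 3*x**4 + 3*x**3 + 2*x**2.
95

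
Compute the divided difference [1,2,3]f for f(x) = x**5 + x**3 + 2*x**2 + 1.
98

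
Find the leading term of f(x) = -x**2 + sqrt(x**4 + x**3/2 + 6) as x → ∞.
x/4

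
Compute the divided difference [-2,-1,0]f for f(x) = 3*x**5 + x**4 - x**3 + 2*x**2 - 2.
-33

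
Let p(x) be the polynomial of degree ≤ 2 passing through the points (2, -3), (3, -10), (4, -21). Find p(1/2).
0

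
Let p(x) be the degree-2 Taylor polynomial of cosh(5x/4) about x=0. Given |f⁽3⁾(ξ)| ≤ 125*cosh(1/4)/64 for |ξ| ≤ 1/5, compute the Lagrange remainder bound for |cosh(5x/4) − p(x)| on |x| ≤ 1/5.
cosh(1/4)/384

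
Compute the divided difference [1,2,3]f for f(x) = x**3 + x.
6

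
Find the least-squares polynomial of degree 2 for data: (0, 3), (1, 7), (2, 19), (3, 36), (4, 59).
96/35 + (127/70)x + (43/14)x²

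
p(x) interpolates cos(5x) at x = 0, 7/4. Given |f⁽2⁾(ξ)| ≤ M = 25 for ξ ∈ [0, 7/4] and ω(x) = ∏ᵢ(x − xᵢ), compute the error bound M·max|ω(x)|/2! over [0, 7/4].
1225/128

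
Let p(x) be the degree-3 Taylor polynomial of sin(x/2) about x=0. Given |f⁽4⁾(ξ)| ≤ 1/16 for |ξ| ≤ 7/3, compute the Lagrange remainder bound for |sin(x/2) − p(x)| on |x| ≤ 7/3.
2401/31104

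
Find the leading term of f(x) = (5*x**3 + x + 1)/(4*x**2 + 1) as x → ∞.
5*x/4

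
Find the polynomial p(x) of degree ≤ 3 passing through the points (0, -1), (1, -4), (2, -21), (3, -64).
-2*x**3 - x**2 - 1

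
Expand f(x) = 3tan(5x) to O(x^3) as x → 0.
15*x + O(x**3)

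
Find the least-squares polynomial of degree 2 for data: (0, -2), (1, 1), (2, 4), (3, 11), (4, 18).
-66/35 + (11/7)x + (6/7)x²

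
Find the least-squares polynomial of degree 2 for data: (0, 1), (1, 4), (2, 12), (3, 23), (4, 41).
39/35 + (33/70)x + (33/14)x²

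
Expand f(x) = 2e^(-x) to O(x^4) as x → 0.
2 - 2*x + x**2 - x**3/3 + O(x**4)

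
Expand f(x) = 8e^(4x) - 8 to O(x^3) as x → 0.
32*x + 64*x**2 + O(x**3)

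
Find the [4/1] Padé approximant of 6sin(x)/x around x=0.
x**4/20 - x**2 + 6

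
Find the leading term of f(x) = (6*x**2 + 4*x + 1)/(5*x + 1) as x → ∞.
6*x/5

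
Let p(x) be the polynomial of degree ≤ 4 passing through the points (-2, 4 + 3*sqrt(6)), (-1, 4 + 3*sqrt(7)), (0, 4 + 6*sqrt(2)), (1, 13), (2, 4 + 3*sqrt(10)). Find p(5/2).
-817/32 - 135*sqrt(7)/32 + 105*sqrt(6)/128 + 945*sqrt(10)/128 + 567*sqrt(2)/32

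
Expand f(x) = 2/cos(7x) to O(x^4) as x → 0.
2 + 49*x**2 + O(x**4)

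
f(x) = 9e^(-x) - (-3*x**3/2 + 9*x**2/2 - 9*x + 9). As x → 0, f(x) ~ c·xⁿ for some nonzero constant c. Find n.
4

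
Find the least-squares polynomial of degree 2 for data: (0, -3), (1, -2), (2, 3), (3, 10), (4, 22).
-104/35 + (-23/35)x + (12/7)x²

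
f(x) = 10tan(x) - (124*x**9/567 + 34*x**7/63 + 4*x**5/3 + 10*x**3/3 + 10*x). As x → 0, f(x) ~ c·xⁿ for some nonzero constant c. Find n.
11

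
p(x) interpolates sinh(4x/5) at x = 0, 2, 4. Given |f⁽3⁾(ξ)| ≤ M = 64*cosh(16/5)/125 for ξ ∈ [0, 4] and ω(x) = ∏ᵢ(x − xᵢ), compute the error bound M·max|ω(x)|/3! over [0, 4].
512*sqrt(3)*cosh(16/5)/3375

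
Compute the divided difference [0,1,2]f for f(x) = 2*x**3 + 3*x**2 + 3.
9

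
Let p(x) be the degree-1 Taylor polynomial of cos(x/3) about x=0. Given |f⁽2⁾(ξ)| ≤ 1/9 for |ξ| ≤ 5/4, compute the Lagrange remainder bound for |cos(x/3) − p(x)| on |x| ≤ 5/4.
25/288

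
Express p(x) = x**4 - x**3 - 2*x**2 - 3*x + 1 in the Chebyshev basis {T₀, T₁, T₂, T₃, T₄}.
(3/8)T₀ + (-15/4)T₁ + (-1/2)T₂ + (-1/4)T₃ + (1/8)T₄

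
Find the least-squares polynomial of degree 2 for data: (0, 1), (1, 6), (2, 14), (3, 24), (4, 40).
43/35 + (96/35)x + (12/7)x²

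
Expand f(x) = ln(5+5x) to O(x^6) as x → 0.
log(5) + x - x**2/2 + x**3/3 - x**4/4 + x**5/5 + O(x**6)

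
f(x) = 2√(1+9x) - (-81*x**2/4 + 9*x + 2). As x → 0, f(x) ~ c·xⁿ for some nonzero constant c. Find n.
3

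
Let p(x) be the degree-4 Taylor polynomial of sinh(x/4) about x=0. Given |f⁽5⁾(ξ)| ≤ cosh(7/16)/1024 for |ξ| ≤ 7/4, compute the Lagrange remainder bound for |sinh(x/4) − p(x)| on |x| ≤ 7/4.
16807*cosh(7/16)/125829120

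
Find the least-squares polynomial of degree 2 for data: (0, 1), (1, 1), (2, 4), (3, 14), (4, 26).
36/35 + (-179/70)x + (31/14)x²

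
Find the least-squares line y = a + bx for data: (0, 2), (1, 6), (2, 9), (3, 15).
a = 17/10, b = 21/5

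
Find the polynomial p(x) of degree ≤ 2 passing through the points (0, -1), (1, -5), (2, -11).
-x**2 - 3*x - 1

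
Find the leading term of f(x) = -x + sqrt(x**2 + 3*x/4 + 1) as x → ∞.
3/8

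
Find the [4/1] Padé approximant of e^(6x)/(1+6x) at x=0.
(318*x**4/5 + 168*x**3/5 + 18*x**2 + 88*x/15 + 1)/(88*x/15 + 1)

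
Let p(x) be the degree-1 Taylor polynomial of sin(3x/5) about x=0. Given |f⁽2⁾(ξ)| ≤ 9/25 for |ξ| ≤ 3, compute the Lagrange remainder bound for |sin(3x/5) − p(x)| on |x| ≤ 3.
81/50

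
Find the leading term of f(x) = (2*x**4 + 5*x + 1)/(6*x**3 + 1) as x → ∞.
x/3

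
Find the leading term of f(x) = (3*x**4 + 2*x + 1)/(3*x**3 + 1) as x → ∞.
x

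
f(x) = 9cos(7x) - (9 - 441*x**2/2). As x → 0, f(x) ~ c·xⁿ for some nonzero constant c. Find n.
4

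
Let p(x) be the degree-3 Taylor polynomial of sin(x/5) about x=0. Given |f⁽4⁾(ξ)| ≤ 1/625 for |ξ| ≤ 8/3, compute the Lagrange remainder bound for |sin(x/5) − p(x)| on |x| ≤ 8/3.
512/151875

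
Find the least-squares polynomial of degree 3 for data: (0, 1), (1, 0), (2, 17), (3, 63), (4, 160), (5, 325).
13/18 + (-967/756)x + (-355/252)x² + (79/27)x³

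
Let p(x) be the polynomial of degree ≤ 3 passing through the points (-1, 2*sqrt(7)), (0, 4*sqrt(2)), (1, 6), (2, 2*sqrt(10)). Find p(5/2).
-105/8 - 5*sqrt(7)/8 + 21*sqrt(2)/4 + 35*sqrt(10)/8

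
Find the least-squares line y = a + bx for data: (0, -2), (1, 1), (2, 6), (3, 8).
a = -2, b = 7/2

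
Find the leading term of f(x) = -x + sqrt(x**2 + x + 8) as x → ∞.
1/2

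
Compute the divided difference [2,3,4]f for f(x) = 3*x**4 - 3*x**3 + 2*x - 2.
138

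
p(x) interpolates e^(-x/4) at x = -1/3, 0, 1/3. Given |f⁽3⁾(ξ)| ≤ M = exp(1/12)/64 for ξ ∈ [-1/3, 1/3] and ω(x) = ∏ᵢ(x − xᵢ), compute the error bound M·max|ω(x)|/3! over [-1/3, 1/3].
sqrt(3)*exp(1/12)/46656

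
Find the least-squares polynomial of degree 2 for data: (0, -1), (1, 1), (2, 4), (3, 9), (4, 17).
-4/5 + (2/5)x + x²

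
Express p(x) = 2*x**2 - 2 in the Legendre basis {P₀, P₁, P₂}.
(-4/3)P₀ + (4/3)P₂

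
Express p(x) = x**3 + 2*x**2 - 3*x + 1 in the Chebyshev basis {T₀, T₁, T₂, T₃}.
(2)T₀ + (-9/4)T₁ + T₂ + (1/4)T₃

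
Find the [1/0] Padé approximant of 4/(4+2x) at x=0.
1 - x/2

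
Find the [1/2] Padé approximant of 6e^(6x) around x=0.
(12*x + 6)/(6*x**2 - 4*x + 1)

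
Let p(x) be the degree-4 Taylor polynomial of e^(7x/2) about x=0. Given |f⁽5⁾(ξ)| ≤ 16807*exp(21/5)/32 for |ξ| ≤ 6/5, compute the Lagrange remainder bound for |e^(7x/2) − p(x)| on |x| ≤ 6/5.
1361367*exp(21/5)/125000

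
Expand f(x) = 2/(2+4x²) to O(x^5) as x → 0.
1 - 2*x**2 + 4*x**4 + O(x**5)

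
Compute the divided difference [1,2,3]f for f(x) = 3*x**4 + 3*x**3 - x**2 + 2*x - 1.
92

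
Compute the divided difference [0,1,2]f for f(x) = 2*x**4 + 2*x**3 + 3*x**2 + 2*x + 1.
23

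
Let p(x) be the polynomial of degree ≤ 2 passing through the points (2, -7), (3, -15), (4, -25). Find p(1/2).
5/4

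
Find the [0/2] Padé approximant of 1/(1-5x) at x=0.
1/(1 - 5*x)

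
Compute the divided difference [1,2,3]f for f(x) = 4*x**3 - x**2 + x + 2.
23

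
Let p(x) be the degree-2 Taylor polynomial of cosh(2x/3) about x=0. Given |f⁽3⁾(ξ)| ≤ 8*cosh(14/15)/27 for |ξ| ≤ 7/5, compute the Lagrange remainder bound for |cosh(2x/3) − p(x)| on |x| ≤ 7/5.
1372*cosh(14/15)/10125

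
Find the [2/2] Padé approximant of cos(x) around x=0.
(1 - 5*x**2/12)/(x**2/12 + 1)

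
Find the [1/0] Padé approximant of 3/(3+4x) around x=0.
1 - 4*x/3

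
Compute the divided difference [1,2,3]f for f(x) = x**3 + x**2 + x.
7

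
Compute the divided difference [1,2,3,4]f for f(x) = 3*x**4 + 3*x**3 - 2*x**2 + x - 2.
33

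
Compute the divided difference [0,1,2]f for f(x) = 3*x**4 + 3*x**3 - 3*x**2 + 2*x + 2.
27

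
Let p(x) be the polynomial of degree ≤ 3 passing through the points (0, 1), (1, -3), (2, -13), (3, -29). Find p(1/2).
-1/4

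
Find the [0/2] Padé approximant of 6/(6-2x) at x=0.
1/(1 - x/3)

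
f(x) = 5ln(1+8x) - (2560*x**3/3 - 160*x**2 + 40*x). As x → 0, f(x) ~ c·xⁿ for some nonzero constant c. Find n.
4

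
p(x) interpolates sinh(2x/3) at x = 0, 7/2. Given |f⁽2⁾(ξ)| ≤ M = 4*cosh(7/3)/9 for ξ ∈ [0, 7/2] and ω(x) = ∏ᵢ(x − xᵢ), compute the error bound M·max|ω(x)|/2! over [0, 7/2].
49*cosh(7/3)/72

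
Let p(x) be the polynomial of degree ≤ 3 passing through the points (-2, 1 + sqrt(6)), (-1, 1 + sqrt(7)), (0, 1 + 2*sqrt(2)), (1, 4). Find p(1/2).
-5*sqrt(7)/16 + sqrt(6)/16 + 31/16 + 15*sqrt(2)/8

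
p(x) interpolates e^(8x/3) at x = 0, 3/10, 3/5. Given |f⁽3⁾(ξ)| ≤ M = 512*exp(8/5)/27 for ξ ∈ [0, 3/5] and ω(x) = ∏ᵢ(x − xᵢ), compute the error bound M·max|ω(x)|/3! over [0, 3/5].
64*sqrt(3)*exp(8/5)/3375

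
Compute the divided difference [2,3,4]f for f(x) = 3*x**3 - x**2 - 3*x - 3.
26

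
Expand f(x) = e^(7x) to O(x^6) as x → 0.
1 + 7*x + 49*x**2/2 + 343*x**3/6 + 2401*x**4/24 + 16807*x**5/120 + O(x**6)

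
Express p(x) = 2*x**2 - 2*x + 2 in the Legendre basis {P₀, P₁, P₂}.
(8/3)P₀ + (-2)P₁ + (4/3)P₂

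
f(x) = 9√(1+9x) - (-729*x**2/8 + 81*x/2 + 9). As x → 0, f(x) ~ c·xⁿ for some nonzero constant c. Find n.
3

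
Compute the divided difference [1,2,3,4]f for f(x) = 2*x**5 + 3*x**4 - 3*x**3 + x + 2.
157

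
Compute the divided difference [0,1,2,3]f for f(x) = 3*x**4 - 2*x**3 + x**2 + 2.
16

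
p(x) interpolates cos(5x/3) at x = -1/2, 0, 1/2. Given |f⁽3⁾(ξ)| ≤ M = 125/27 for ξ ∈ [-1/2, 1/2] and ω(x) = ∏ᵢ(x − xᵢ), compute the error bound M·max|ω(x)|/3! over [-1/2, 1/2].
125*sqrt(3)/5832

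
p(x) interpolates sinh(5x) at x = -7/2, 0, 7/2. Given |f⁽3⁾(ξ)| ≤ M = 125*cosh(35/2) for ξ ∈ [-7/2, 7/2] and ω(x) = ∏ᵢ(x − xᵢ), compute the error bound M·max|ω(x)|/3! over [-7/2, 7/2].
42875*sqrt(3)*cosh(35/2)/216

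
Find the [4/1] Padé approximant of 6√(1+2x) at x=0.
(9*x**4/20 - 6*x**3/5 + 27*x**2/5 + 72*x/5 + 6)/(7*x/5 + 1)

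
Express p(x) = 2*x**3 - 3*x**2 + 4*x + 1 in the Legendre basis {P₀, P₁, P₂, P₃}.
(26/5)P₁ + (-2)P₂ + (4/5)P₃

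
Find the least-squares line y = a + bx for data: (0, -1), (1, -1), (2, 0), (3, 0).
a = -11/10, b = 2/5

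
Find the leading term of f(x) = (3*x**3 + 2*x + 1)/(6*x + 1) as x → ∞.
x**2/2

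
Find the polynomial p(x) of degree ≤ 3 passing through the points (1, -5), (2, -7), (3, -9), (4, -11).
-2*x - 3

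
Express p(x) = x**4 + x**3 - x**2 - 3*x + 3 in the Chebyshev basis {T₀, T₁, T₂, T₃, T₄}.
(23/8)T₀ + (-9/4)T₁ + (1/4)T₃ + (1/8)T₄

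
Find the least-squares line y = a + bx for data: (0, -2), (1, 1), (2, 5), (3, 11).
a = -27/10, b = 43/10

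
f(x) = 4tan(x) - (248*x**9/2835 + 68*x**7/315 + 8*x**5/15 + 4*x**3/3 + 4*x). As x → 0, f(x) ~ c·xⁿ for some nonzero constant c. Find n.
11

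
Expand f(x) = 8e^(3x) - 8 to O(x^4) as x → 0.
24*x + 36*x**2 + 36*x**3 + O(x**4)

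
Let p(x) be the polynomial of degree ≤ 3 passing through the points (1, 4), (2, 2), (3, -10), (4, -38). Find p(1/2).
25/8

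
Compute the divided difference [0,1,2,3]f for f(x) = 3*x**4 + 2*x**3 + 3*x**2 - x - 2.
20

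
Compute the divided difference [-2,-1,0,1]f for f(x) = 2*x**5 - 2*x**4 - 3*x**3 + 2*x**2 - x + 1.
11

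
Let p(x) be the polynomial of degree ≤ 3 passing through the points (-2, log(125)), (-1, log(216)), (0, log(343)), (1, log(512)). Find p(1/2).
log(98*2**(7/8)*36333378902625**(1/16)/3)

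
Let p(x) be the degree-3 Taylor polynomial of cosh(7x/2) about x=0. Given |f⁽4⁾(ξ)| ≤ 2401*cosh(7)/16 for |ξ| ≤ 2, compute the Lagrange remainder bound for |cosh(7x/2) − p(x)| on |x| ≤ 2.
2401*cosh(7)/24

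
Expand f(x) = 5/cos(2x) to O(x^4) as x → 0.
5 + 10*x**2 + O(x**4)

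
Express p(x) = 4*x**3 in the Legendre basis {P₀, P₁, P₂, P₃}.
(12/5)P₁ + (8/5)P₃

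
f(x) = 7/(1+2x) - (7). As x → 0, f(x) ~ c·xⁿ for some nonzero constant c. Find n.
1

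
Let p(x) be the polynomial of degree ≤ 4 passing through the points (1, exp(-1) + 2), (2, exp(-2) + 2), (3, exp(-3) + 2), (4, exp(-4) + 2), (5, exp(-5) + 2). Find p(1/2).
(-420*exp(3) - 180*e + 35 + 378*exp(2) + 315*exp(4) + 256*exp(5))*exp(-5)/128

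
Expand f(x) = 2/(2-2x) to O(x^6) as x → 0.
1 + x + x**2 + x**3 + x**4 + x**5 + O(x**6)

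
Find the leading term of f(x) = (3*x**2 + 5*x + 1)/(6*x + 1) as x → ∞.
x/2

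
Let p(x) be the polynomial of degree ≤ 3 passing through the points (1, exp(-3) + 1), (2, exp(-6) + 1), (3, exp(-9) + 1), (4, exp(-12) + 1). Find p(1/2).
(-35*exp(6) - 5 + 21*exp(3) + 35*exp(9) + 16*exp(12))*exp(-12)/16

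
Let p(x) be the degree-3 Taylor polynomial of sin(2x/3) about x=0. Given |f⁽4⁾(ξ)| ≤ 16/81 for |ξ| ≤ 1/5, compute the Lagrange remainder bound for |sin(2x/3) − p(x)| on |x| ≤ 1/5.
2/151875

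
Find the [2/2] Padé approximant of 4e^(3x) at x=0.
(3*x**2 + 6*x + 4)/(3*x**2/4 - 3*x/2 + 1)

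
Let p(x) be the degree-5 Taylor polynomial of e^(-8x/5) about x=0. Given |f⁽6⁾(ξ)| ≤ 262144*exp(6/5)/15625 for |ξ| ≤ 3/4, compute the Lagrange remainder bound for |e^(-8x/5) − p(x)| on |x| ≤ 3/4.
324*exp(6/5)/78125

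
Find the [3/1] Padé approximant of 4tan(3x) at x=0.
36*x**3 + 12*x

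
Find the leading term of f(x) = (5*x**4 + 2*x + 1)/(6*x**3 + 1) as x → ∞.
5*x/6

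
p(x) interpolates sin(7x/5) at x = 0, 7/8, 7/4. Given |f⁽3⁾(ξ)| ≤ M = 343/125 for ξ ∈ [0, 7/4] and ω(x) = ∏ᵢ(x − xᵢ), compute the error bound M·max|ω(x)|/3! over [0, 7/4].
117649*sqrt(3)/1728000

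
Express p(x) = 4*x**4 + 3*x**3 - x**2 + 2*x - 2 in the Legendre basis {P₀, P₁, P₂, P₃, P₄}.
(-23/15)P₀ + (19/5)P₁ + (34/21)P₂ + (6/5)P₃ + (32/35)P₄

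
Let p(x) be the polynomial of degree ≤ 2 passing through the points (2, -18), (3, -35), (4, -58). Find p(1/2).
-15/4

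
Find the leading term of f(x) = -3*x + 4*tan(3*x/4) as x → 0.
9*x**3/16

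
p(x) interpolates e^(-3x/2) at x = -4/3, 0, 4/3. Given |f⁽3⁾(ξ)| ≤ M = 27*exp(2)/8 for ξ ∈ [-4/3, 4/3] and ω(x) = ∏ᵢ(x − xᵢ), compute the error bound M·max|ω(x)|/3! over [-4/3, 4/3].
8*sqrt(3)*exp(2)/27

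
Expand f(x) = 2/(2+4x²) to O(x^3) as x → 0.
1 - 2*x**2 + O(x**3)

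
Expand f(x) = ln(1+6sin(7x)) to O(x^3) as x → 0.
42*x - 882*x**2 + O(x**3)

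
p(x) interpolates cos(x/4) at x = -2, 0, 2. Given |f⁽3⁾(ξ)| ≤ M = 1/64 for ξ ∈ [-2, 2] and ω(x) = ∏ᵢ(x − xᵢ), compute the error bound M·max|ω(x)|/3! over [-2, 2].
sqrt(3)/216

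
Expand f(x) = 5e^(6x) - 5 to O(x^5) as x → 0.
30*x + 90*x**2 + 180*x**3 + 270*x**4 + O(x**5)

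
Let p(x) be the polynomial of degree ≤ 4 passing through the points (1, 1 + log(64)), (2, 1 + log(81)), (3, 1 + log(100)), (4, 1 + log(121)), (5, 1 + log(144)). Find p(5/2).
1 + log(30*11**(11/16)*2**(17/64)*3**(59/64)*5**(13/32)/11)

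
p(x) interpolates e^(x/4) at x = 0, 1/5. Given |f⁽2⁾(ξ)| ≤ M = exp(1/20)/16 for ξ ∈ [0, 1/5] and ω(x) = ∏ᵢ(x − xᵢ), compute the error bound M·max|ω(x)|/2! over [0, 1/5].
exp(1/20)/3200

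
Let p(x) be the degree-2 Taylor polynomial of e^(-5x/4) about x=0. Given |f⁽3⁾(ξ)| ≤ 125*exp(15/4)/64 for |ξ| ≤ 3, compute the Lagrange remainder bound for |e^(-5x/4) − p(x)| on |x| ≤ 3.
1125*exp(15/4)/128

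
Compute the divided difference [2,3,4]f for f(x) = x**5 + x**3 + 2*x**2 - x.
296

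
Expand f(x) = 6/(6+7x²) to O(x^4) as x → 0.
1 - 7*x**2/6 + O(x**4)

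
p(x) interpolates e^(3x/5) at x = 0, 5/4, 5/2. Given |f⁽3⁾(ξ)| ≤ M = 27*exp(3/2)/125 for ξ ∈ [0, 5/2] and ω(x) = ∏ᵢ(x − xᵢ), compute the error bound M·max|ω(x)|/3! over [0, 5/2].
sqrt(3)*exp(3/2)/64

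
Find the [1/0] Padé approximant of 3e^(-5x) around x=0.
3 - 15*x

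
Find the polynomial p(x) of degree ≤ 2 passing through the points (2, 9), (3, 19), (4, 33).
2*x**2 + 1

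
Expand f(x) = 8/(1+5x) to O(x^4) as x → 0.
8 - 40*x + 200*x**2 - 1000*x**3 + O(x**4)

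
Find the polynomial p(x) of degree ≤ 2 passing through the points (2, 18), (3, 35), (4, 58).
3*x**2 + 2*x + 2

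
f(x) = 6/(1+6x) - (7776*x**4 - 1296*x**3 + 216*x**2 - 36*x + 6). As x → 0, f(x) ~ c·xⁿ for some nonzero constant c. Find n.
5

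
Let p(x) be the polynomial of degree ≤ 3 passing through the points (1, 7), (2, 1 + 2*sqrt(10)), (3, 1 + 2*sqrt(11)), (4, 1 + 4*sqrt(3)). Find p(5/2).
-sqrt(3)/4 + 5/8 + 9*sqrt(10)/8 + 9*sqrt(11)/8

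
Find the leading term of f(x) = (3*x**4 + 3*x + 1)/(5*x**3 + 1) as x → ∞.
3*x/5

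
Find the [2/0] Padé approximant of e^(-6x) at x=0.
18*x**2 - 6*x + 1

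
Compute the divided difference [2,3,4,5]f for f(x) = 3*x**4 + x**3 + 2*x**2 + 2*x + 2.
43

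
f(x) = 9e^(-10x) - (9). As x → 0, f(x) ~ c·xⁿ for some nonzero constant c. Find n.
1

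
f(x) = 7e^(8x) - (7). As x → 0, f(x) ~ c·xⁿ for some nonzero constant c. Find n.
1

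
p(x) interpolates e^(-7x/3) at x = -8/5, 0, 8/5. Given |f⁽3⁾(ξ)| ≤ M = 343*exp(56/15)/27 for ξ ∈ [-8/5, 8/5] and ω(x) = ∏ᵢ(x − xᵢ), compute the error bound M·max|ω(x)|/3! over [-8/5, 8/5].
175616*sqrt(3)*exp(56/15)/91125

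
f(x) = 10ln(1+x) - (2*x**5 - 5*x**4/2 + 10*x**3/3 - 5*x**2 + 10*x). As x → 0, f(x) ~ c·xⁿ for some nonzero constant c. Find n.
6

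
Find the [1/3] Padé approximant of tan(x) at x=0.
x/(1 - x**2/3)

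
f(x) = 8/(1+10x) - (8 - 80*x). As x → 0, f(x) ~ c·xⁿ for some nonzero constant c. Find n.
2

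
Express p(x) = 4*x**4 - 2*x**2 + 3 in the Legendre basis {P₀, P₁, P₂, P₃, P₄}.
(47/15)P₀ + (20/21)P₂ + (32/35)P₄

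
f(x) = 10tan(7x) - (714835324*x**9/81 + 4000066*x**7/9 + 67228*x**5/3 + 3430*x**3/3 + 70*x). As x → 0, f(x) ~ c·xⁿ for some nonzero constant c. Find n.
11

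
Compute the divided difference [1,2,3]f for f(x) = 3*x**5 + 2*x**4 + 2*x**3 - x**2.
331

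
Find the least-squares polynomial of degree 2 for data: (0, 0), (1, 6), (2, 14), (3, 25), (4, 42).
13/35 + (221/70)x + (25/14)x²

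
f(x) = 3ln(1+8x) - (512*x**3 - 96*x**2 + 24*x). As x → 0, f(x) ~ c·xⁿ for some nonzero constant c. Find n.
4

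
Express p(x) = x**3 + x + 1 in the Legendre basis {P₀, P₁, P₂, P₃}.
P₀ + (8/5)P₁ + (2/5)P₃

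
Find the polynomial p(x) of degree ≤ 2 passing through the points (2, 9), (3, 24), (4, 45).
3*x**2 - 3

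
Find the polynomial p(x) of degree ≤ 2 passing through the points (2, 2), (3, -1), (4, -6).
-x**2 + 2*x + 2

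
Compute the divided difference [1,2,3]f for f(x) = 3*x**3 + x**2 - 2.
19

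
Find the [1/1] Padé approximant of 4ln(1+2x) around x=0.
8*x/(x + 1)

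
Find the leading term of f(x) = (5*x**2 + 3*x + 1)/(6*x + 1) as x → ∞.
5*x/6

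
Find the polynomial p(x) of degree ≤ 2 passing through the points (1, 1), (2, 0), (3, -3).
-x**2 + 2*x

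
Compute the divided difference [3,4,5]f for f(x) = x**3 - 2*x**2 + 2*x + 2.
10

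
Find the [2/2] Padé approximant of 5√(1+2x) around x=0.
(25*x**2/4 + 25*x/2 + 5)/(x**2/4 + 3*x/2 + 1)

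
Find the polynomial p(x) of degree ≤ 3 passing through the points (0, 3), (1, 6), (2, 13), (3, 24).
2*x**2 + x + 3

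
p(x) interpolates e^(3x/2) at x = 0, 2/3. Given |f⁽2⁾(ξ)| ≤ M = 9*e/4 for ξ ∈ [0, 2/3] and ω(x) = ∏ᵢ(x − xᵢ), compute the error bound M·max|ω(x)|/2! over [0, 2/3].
e/8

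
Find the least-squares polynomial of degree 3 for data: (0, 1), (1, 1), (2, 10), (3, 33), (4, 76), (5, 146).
13/14 + (-53/28)x + (33/28)x² + x³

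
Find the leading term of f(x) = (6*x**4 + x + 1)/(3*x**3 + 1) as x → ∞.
2*x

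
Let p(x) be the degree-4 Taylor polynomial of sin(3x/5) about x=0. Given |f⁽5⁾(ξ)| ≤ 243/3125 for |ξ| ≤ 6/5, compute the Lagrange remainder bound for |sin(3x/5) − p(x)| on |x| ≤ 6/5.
78732/48828125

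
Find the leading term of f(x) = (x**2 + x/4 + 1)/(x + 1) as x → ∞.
x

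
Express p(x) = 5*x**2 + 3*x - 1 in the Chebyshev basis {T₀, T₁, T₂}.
(3/2)T₀ + (3)T₁ + (5/2)T₂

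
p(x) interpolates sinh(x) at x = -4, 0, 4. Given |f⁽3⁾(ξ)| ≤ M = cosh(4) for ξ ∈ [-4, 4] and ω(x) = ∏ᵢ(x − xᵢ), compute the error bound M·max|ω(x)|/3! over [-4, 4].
64*sqrt(3)*cosh(4)/27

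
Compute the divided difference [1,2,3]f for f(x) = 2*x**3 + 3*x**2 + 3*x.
15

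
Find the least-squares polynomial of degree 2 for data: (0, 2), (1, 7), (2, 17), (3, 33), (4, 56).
11/5 + (7/5)x + (3)x²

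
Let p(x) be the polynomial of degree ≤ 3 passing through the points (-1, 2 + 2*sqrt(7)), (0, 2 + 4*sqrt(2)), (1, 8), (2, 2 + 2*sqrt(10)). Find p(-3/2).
-35*sqrt(2)/4 - 5*sqrt(10)/8 + 79/8 + 35*sqrt(7)/8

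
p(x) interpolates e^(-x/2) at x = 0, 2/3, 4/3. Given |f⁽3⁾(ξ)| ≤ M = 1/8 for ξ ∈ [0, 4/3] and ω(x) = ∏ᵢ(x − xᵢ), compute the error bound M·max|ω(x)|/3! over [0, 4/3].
sqrt(3)/729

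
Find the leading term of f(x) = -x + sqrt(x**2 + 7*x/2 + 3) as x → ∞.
7/4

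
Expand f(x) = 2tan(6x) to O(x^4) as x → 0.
12*x + 144*x**3 + O(x**4)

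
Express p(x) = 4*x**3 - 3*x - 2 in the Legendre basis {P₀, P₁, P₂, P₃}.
(-2)P₀ + (-3/5)P₁ + (8/5)P₃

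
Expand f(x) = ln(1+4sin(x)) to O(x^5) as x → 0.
4*x - 8*x**2 + 62*x**3/3 - 184*x**4/3 + O(x**5)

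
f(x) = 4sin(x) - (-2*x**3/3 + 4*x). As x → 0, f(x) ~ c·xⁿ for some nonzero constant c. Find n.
5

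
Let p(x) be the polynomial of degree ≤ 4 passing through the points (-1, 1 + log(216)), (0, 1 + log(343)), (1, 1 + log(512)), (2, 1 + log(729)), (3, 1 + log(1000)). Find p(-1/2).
1 + log(3087*2**(25/32)*3**(17/128)*5**(113/128)*7**(9/32)/160)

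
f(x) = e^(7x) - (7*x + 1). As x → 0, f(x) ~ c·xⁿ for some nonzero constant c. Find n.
2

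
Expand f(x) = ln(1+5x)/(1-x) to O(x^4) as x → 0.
5*x - 15*x**2/2 + 205*x**3/6 + O(x**4)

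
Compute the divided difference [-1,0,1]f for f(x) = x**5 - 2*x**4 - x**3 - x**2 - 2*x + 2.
-3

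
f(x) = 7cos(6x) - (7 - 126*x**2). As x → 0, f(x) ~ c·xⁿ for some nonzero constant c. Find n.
4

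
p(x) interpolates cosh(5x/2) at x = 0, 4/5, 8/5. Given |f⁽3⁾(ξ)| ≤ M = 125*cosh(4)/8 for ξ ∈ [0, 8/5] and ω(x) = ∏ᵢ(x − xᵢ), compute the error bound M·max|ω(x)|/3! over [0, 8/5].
8*sqrt(3)*cosh(4)/27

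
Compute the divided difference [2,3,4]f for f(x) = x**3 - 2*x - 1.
9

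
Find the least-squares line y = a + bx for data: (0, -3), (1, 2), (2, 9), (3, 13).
a = -3, b = 11/2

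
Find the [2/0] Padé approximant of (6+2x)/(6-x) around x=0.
x**2/12 + x/2 + 1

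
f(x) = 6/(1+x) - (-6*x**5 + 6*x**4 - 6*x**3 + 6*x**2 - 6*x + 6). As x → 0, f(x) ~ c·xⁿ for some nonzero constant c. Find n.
6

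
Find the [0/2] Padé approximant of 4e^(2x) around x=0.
4/(2*x**2 - 2*x + 1)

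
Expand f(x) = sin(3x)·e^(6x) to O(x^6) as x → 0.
3*x + 18*x**2 + 99*x**3/2 + 81*x**4 + 3321*x**5/40 + O(x**6)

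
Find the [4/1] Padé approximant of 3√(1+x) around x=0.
(9*x**4/640 - 3*x**3/40 + 27*x**2/40 + 18*x/5 + 3)/(7*x/10 + 1)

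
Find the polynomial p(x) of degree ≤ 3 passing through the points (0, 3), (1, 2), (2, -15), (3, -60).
-2*x**3 - 2*x**2 + 3*x + 3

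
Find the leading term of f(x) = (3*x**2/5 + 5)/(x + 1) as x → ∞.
3*x/5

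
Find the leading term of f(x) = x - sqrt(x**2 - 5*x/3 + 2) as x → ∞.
5/6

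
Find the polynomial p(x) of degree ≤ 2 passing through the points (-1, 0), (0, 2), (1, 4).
2*x + 2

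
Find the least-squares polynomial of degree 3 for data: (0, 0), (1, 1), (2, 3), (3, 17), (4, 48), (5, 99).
19/63 + (-29/189)x + (-139/126)x² + (55/54)x³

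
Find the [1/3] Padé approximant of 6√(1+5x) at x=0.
(105*x/4 + 6)/(125*x**3/64 - 25*x**2/16 + 15*x/8 + 1)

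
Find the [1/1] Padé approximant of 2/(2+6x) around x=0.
1/(3*x + 1)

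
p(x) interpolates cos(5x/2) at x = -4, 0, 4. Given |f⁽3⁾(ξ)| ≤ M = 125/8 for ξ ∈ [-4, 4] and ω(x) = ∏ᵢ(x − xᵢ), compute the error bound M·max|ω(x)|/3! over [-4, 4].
1000*sqrt(3)/27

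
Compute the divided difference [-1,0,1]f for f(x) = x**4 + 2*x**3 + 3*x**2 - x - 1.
4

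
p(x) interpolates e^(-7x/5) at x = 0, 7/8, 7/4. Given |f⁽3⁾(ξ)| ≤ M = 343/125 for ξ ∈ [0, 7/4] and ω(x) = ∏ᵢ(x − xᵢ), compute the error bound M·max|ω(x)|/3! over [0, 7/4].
117649*sqrt(3)/1728000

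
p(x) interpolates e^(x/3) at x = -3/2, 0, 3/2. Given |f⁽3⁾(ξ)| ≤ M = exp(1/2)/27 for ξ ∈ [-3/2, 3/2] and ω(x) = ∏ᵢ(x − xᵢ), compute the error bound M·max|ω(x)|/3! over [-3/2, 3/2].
sqrt(3)*exp(1/2)/216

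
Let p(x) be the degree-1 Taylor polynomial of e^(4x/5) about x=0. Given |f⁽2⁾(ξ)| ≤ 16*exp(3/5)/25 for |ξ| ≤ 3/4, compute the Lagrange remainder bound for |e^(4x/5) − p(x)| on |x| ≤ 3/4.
9*exp(3/5)/50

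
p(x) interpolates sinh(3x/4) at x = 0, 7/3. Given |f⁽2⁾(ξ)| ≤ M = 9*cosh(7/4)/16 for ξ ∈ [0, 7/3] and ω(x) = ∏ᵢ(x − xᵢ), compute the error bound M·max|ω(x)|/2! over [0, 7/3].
49*cosh(7/4)/128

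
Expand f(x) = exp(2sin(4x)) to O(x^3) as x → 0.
1 + 8*x + 32*x**2 + O(x**3)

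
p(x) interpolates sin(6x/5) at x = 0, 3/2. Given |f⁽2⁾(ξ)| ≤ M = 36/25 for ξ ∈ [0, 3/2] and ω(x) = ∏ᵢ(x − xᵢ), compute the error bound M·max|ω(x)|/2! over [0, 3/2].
81/200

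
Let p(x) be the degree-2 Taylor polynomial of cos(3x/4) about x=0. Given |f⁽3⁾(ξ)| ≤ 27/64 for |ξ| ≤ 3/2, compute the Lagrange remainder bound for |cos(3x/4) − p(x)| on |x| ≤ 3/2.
243/1024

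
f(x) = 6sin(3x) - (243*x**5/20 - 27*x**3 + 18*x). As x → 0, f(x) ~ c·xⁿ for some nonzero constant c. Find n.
7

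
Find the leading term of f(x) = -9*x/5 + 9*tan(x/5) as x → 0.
3*x**3/125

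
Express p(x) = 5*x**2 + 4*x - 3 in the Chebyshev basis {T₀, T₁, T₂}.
(-1/2)T₀ + (4)T₁ + (5/2)T₂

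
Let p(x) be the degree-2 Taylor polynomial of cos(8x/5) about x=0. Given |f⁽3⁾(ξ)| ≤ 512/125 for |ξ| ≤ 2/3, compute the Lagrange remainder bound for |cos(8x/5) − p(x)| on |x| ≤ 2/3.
2048/10125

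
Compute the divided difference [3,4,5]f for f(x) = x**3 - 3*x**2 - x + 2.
9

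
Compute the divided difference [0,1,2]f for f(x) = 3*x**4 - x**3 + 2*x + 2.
18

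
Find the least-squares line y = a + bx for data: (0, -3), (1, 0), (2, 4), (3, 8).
a = -33/10, b = 37/10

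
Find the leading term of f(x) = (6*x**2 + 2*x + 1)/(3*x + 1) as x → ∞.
2*x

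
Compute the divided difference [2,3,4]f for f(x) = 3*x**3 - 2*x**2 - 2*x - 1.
25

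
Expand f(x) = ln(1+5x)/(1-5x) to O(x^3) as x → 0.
5*x + 25*x**2/2 + O(x**3)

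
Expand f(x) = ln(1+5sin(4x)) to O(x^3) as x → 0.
20*x - 200*x**2 + O(x**3)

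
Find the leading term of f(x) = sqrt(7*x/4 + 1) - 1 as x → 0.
7*x/8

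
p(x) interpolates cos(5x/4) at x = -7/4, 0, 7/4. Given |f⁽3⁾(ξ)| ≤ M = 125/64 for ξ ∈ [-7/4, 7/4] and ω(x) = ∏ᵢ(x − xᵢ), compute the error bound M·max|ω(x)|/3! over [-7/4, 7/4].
42875*sqrt(3)/110592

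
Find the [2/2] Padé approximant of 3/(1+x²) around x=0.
3/(x**2 + 1)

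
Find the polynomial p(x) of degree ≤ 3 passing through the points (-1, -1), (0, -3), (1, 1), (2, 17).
x**3 + 3*x**2 - 3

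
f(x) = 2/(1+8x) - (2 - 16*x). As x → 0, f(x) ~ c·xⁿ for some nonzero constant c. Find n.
2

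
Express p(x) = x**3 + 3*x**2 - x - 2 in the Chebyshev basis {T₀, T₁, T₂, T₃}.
(-1/2)T₀ + (-1/4)T₁ + (3/2)T₂ + (1/4)T₃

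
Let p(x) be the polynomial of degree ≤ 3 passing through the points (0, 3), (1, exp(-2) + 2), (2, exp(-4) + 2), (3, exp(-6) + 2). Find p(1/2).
(-5*exp(2) + 1 + 15*exp(4) + 37*exp(6))*exp(-6)/16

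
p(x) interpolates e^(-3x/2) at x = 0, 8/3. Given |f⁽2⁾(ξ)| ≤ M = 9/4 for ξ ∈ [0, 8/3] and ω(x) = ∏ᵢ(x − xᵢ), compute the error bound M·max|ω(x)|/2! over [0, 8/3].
2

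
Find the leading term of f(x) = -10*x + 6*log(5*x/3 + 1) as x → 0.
-25*x**2/3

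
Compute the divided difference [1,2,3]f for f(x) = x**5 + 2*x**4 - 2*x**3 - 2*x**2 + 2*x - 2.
126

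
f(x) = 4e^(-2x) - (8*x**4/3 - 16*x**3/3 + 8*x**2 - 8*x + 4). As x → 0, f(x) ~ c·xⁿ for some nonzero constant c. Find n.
5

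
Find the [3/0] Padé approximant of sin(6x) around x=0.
-36*x**3 + 6*x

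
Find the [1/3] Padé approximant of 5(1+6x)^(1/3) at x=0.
(25*x + 5)/(8*x**3/3 - 2*x**2 + 3*x + 1)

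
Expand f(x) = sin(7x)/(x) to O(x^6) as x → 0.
7 - 343*x**2/6 + 16807*x**4/120 + O(x**6)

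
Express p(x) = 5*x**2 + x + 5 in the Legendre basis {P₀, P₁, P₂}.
(20/3)P₀ + P₁ + (10/3)P₂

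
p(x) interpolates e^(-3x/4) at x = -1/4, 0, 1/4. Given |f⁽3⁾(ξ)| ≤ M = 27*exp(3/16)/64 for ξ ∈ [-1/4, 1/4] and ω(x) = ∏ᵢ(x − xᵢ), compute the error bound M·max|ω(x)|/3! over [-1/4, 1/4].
sqrt(3)*exp(3/16)/4096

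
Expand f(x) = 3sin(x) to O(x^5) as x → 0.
3*x - x**3/2 + O(x**5)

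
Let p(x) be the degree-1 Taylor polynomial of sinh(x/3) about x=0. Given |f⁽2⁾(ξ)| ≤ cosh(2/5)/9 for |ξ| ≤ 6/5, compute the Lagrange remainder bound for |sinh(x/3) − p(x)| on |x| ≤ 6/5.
2*cosh(2/5)/25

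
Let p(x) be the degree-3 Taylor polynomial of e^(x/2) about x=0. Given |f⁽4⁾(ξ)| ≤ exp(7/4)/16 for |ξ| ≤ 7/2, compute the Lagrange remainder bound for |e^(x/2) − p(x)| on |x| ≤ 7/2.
2401*exp(7/4)/6144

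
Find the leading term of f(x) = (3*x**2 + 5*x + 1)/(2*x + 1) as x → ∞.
3*x/2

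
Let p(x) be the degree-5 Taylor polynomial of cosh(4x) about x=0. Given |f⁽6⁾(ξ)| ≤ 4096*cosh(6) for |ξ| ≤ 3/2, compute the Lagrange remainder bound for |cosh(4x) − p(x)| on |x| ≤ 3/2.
324*cosh(6)/5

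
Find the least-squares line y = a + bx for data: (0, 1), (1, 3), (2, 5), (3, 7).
a = 1, b = 2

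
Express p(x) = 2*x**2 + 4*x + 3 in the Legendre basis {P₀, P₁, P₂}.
(11/3)P₀ + (4)P₁ + (4/3)P₂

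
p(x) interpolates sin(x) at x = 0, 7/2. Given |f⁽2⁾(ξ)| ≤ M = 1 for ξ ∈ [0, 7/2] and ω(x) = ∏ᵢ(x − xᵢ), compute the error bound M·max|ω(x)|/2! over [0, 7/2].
49/32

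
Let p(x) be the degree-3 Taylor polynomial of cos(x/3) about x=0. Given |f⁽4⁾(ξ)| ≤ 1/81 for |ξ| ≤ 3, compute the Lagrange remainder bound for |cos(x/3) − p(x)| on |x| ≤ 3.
1/24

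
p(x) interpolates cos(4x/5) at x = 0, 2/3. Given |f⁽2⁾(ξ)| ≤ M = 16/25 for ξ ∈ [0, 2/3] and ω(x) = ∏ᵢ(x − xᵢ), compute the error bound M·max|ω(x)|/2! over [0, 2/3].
8/225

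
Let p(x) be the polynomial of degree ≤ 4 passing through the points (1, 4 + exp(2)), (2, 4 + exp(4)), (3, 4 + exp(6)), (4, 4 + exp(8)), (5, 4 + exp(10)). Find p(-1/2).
-385*exp(8)/32 - 693*exp(4)/32 + 4 + 1155*exp(2)/128 + 1485*exp(6)/64 + 315*exp(10)/128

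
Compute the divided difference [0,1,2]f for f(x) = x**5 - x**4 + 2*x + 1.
8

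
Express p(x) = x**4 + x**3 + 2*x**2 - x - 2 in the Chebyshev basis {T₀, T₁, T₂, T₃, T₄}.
(-5/8)T₀ + (-1/4)T₁ + (3/2)T₂ + (1/4)T₃ + (1/8)T₄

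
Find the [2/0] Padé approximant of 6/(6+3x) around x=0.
x**2/4 - x/2 + 1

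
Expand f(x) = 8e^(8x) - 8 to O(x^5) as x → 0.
64*x + 256*x**2 + 2048*x**3/3 + 4096*x**4/3 + O(x**5)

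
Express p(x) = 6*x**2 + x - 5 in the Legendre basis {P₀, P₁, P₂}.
(-3)P₀ + P₁ + (4)P₂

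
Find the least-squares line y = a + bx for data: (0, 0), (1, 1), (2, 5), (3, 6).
a = -3/10, b = 11/5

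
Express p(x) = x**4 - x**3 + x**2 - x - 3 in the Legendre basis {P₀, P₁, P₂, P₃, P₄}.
(-37/15)P₀ + (-8/5)P₁ + (26/21)P₂ + (-2/5)P₃ + (8/35)P₄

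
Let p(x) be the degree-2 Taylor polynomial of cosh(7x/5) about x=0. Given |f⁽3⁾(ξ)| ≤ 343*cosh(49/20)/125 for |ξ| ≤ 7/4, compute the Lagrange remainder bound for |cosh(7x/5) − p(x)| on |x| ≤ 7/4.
117649*cosh(49/20)/48000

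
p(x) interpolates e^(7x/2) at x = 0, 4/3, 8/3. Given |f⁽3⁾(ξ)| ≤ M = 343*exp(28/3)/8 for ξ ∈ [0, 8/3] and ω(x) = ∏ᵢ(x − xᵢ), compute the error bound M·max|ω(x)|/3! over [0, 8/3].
2744*sqrt(3)*exp(28/3)/729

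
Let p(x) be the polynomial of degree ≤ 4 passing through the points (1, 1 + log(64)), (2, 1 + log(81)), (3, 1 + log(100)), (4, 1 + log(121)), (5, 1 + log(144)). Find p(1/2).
1 + log(6553600000*11**(3/16)*2**(49/64)*3**(27/64)*5**(29/32)/2122043913)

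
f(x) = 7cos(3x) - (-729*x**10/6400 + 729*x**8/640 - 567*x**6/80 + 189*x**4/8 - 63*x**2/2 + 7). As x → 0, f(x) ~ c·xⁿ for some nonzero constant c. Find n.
12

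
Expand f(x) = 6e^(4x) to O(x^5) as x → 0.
6 + 24*x + 48*x**2 + 64*x**3 + 64*x**4 + O(x**5)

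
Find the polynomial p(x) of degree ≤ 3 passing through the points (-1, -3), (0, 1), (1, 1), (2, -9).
-x**3 - 2*x**2 + 3*x + 1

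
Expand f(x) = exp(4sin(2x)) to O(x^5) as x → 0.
1 + 8*x + 32*x**2 + 80*x**3 + 128*x**4 + O(x**5)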